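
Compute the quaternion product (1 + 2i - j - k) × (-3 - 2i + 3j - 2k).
2 - 3i + 12j + 5k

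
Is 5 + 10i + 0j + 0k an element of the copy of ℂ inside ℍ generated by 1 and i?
Yes. The quaternion 5 + 10i has j- and k-coefficients y = z = 0, so it lies in the complex subalgebra spanned by 1 and i.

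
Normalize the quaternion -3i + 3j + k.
-0.6882i + 0.6882j + 0.2294k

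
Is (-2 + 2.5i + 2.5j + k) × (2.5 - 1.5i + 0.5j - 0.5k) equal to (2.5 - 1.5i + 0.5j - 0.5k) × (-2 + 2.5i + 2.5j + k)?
No: pq = -2 + 7.5i + 5j + 8.5k ≠ -2 + 11i + 5.5j - 1.5k = qp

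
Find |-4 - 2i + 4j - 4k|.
√52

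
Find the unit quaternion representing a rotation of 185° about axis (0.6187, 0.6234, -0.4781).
-0.0436 + 0.6181i + 0.6228j - 0.4776k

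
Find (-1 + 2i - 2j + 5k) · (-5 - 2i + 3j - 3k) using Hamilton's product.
30 - 17i + 3j - 20k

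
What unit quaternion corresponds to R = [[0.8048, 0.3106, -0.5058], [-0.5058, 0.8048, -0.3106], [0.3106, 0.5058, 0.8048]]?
0.9239 + 0.2209i - 0.2209j - 0.2209k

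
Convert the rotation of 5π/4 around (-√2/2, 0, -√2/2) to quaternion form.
-0.3827 - 0.6533i - 0.6533k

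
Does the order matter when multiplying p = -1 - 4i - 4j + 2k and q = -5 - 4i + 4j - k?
Yes: pq = 7 + 20i + 4j - 41k ≠ 7 + 28i + 28j + 23k = qp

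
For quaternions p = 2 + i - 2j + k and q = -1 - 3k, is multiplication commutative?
No: pq = 1 + 5i + 5j - 7k ≠ 1 - 7i - j - 7k = qp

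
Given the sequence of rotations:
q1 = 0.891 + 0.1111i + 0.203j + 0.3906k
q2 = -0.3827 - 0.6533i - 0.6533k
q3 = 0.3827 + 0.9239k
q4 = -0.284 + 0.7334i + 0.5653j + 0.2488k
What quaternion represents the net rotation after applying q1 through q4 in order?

q2 · q1 = -0.0132 - 0.492i + 0.1049j - 0.8642k
q3 · q2 · q1 = 0.7934 - 0.2852i - 0.4144j - 0.3429k
q4 · q3 · q2 · q1 = 0.3034 + 0.5721i + 0.7467j + 0.1521k
0.3034 + 0.5721i + 0.7467j + 0.1521k


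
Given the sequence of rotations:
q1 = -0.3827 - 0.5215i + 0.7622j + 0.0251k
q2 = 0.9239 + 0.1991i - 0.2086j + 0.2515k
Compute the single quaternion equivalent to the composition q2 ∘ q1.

q2 · q1 = -0.0971 - 0.7549i + 0.6479j - 0.0301k
-0.0971 - 0.7549i + 0.6479j - 0.0301k


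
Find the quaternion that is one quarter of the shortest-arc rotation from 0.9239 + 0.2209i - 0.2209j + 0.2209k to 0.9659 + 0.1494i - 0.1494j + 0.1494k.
0.9359 + 0.2033i - 0.2033j + 0.2033k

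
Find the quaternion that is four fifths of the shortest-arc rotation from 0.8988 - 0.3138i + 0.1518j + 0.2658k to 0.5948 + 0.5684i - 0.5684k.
0.7867 + 0.4289i + 0.0418j - 0.4421k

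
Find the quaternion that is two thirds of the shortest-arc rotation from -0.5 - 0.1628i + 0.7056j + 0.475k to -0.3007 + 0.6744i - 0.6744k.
0.0203 - 0.602i + 0.3058j + 0.7373k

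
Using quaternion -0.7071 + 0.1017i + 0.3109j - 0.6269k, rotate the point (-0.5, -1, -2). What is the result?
(1.947, -0.176, -1.194)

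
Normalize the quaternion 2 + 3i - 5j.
0.3244 + 0.4867i - 0.8111j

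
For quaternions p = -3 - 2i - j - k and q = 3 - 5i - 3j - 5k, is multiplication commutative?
No: pq = -27 + 11i + j + 13k ≠ -27 + 7i + 11j + 11k = qp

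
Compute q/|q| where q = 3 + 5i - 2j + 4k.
0.4082 + 0.6804i - 0.2722j + 0.5443k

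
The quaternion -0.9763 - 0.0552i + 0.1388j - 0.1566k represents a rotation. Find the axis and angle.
axis = (-0.2551, 0.6414, -0.7236), θ = 335°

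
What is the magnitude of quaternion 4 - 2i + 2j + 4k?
√40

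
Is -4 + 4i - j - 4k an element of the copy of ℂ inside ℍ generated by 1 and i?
No. The quaternion -4 + 4i - j - 4k has j-coefficient y = -1 and k-coefficient z = -4, not both zero, so it does not lie in the complex subalgebra spanned by 1 and i.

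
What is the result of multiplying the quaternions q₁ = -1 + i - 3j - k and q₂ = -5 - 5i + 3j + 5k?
24 - 12i + 12j - 12k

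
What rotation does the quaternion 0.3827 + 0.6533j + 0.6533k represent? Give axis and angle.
axis = (0, √2/2, √2/2), θ = 3π/4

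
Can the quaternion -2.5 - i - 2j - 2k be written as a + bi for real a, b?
No. The quaternion -2.5 - i - 2j - 2k has j-coefficient y = -2 and k-coefficient z = -2, not both zero, so it does not lie in the complex subalgebra spanned by 1 and i.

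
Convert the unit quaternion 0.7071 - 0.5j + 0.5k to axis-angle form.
axis = (0, -√2/2, √2/2), θ = π/2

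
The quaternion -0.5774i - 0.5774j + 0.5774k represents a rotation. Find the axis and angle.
axis = (-√3/3, -√3/3, √3/3), θ = π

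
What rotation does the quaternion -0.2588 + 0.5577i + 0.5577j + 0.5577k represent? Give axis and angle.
axis = (√3/3, √3/3, √3/3), θ = 7π/6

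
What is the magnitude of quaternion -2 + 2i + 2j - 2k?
4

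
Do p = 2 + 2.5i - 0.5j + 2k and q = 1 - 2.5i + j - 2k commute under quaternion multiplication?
No: pq = 12.75 - 3.5i + 1.5j - 0.75k ≠ 12.75 - 1.5i + 1.5j - 3.25k = qp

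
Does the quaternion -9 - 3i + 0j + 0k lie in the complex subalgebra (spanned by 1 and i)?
Yes. The quaternion -9 - 3i has j- and k-coefficients y = z = 0, so it lies in the complex subalgebra spanned by 1 and i.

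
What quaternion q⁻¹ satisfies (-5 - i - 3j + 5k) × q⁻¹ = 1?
-0.0833 + 0.0167i + 0.05j - 0.0833k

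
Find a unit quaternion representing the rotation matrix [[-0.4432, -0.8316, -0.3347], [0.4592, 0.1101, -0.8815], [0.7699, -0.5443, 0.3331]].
0.5 + 0.1686i - 0.5523j + 0.6454k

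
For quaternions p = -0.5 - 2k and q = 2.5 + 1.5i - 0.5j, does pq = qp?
No: pq = -1.25 - 1.75i - 2.75j - 5k ≠ -1.25 + 0.25i + 3.25j - 5k = qp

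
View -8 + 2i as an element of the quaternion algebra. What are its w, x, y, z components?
-8 + 2i + 0j + 0k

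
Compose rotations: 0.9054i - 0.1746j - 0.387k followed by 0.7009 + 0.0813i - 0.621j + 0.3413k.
-0.05 + 0.9345i + 0.2181j + 0.2768k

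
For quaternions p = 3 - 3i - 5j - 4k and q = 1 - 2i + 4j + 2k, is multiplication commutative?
No: pq = 25 - 3i + 21j - 20k ≠ 25 - 15i - 7j + 24k = qp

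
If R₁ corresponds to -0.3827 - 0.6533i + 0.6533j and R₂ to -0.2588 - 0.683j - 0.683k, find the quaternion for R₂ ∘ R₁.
0.5452 + 0.6153i + 0.5385j - 0.1848k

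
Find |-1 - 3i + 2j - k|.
√15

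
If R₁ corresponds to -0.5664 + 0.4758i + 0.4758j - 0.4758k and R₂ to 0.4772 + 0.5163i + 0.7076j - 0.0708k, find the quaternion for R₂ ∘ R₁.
-0.8863 - 0.3684i + 0.0382j - 0.278k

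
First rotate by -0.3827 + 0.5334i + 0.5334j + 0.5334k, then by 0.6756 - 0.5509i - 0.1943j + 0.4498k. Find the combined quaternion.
-0.101 + 0.2276i + 0.9685j - 0.002k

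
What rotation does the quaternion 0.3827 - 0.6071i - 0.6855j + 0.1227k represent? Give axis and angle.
axis = (-0.6571, -0.742, 0.1328), θ = 3π/4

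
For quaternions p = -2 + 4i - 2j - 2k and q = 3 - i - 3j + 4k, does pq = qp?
No: pq = -14j - 28k ≠ 28i + 14j = qp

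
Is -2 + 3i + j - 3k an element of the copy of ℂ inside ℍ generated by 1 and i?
No. The quaternion -2 + 3i + j - 3k has j-coefficient y = 1 and k-coefficient z = -3, not both zero, so it does not lie in the complex subalgebra spanned by 1 and i.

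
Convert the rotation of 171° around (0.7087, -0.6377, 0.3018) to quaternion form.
0.0785 + 0.7065i - 0.6357j + 0.3009k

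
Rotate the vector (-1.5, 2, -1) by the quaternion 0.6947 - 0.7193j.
(1.052, 2, -1.464)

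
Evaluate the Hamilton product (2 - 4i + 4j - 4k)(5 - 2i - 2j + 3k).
22 - 20i + 36j + 2k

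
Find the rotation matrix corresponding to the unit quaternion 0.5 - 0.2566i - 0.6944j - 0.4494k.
[[-0.3683, 0.8058, -0.4638], [-0.093, 0.4644, 0.8807], [0.925, 0.3675, -0.0961]]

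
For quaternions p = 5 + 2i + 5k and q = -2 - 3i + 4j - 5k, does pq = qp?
No: pq = 21 - 39i + 15j - 27k ≠ 21 + i + 25j - 43k = qp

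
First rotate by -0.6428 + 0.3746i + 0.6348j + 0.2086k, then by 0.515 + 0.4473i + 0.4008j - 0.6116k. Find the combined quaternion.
-0.6254 + 0.3772i - 0.2531j + 0.6344k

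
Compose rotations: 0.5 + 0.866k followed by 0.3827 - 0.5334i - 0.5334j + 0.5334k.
-0.2706 - 0.7286i + 0.1952j + 0.5981k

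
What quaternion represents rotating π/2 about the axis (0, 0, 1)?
0.7071 + 0.7071k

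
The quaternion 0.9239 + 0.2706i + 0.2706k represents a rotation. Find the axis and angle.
axis = (√2/2, 0, √2/2), θ = π/4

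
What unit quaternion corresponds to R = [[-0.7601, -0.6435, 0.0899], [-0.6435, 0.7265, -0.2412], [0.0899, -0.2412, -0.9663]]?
-0.3463i + 0.9291j - 0.1298k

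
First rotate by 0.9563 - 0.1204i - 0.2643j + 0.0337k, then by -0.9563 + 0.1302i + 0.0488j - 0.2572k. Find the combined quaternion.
-0.8773 + 0.1733i + 0.326j - 0.3067k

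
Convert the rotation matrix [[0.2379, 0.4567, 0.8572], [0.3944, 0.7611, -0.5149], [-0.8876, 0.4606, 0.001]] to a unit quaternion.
0.7071 + 0.3449i + 0.6169j - 0.022k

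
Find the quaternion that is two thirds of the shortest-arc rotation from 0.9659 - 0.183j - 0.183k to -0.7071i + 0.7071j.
0.4501 + 0.5844i - 0.6697j - 0.0853k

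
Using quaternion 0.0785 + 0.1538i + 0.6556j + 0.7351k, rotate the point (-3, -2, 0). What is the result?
(2.649, -0.695, -2.346)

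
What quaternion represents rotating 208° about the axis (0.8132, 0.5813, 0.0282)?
-0.2419 + 0.789i + 0.564j + 0.0274k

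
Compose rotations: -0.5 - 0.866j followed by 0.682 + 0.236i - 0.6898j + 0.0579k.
-0.9384 - 0.0679i - 0.2457j - 0.2333k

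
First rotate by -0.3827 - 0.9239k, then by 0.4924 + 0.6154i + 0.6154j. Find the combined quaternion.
-0.1884 - 0.8041i + 0.3331j - 0.4549k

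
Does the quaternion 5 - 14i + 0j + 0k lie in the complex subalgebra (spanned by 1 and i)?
Yes. The quaternion 5 - 14i has j- and k-coefficients y = z = 0, so it lies in the complex subalgebra spanned by 1 and i.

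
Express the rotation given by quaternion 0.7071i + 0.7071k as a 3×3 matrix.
[[0, 0, 1], [0, -1, 0], [1, 0, 0]]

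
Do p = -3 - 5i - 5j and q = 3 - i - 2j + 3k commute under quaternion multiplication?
No: pq = -24 - 27i + 6j - 4k ≠ -24 + 3i - 24j - 14k = qp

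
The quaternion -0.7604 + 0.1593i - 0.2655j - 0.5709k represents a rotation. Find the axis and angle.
axis = (0.2453, -0.4088, -0.879), θ = 279°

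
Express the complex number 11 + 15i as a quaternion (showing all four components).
11 + 15i + 0j + 0k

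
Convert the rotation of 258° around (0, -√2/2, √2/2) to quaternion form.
-0.6293 - 0.5495j + 0.5495k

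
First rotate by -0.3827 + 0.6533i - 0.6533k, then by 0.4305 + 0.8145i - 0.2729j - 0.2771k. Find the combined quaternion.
-0.8779 + 0.1478i + 0.4555j + 0.0031k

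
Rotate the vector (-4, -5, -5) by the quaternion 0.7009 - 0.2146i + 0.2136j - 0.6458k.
(-7.25, 3.494, -1.111)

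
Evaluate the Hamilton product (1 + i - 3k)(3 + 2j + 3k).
12 + 9i - j - 4k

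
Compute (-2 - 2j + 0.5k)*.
-2 + 2j - 0.5k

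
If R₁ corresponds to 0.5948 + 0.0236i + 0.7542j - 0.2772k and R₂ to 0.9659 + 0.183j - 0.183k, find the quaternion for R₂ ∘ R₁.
0.3858 + 0.1101i + 0.833j - 0.3809k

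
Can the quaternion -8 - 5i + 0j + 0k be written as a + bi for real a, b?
Yes. The quaternion -8 - 5i has j- and k-coefficients y = z = 0, so it lies in the complex subalgebra spanned by 1 and i.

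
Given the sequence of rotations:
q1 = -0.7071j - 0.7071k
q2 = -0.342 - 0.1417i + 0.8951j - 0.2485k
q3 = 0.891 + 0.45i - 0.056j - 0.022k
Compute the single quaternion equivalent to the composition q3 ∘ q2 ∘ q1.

q2 · q1 = 0.4572 - 0.8086i + 0.1416j + 0.342k
q3 · q2 · q1 = 0.7867 - 0.5308i - 0.0355j + 0.3131k
0.7867 - 0.5308i - 0.0355j + 0.3131k


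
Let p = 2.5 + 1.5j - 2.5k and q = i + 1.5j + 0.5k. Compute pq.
-1 + 7i + 1.25j - 0.25k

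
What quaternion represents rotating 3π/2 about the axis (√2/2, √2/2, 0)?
-0.7071 + 0.5i + 0.5j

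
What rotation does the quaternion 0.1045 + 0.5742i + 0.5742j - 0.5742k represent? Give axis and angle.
axis = (√3/3, √3/3, -√3/3), θ = 168°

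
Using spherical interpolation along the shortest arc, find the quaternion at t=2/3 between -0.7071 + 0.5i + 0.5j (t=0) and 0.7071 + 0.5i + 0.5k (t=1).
-0.8729 - 0.1779i + 0.2197j - 0.3976k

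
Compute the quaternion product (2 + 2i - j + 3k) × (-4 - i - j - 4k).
5 - 3i + 7j - 23k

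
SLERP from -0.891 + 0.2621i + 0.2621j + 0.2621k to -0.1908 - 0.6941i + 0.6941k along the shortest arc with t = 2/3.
-0.5624 - 0.4464i + 0.1197j + 0.6857k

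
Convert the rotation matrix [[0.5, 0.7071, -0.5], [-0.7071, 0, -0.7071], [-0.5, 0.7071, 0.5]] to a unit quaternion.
0.7071 + 0.5i - 0.5k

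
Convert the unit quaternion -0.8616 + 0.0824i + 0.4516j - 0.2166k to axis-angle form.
axis = (0.1623, 0.8897, -0.4267), θ = 299°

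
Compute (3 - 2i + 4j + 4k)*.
3 + 2i - 4j - 4k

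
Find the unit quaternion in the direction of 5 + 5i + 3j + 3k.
0.6063 + 0.6063i + 0.3638j + 0.3638k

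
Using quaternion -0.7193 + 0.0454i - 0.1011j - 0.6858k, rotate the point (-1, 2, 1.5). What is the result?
(-1.906, -0.561, 1.818)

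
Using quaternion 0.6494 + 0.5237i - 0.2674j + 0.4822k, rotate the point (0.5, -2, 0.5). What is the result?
(2.088, -0.269, -0.264)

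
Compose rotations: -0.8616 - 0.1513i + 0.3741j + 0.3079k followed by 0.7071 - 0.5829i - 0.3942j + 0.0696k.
-0.5714 + 0.2478i + 0.7731j - 0.12k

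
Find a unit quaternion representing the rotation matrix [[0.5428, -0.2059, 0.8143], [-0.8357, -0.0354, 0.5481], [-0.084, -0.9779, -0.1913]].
0.5736 - 0.6651i + 0.3915j - 0.2745k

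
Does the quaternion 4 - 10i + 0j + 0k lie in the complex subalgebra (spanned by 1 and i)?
Yes. The quaternion 4 - 10i has j- and k-coefficients y = z = 0, so it lies in the complex subalgebra spanned by 1 and i.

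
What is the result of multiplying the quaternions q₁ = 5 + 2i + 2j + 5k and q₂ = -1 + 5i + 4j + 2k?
-33 + 7i + 39j + 3k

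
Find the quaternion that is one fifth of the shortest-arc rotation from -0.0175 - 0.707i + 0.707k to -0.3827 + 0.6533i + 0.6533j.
0.0785 - 0.7711i - 0.1599j + 0.6113k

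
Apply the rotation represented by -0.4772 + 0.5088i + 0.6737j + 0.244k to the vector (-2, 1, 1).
(0.577, 0.272, -2.365)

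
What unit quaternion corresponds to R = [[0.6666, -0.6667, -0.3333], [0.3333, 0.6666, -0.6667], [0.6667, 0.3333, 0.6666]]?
0.866 + 0.2887i - 0.2887j + 0.2887k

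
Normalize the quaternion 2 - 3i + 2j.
0.4851 - 0.7276i + 0.4851j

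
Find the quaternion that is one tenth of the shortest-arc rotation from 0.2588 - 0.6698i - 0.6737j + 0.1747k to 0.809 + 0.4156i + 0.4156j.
0.1406 - 0.6884i - 0.6921j + 0.1655k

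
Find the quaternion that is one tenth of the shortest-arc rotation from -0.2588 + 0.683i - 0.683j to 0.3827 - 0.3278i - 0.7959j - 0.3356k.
-0.1958 + 0.6109i - 0.7657j - 0.0463k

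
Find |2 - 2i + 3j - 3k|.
√26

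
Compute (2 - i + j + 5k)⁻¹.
0.0645 + 0.0323i - 0.0323j - 0.1613k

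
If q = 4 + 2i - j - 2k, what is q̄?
4 - 2i + j + 2k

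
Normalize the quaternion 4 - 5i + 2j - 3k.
0.5443 - 0.6804i + 0.2722j - 0.4082k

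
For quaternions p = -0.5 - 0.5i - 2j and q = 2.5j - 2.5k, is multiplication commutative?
No: pq = 5 + 5i - 2.5j ≠ 5 - 5i + 2.5k = qp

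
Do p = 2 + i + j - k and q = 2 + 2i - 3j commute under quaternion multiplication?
No: pq = 5 + 3i - 6j - 7k ≠ 5 + 9i - 2j + 3k = qp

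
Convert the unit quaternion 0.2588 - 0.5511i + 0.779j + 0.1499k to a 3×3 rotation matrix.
[[-0.2586, -0.9362, 0.238], [-0.781, 0.3476, 0.5188], [-0.5684, -0.0517, -0.8211]]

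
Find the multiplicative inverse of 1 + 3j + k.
0.0909 - 0.2727j - 0.0909k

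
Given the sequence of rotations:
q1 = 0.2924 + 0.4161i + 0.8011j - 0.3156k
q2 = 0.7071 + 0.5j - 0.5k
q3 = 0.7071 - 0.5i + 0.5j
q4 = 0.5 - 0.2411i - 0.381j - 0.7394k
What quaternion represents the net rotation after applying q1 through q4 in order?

q2 · q1 = -0.3516 + 0.537i + 0.5046j - 0.5774k
q3 · q2 · q1 = -0.2324 + 0.2668i - 0.1077j - 0.9291k
q4 · q3 · q2 · q1 = -0.7799 + 0.4638i - 0.3866j - 0.1651k
-0.7799 + 0.4638i - 0.3866j - 0.1651k


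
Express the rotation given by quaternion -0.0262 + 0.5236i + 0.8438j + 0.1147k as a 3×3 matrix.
[[-0.4503, 0.8896, 0.0759], [0.8776, 0.4254, 0.221], [0.1643, 0.1661, -0.9723]]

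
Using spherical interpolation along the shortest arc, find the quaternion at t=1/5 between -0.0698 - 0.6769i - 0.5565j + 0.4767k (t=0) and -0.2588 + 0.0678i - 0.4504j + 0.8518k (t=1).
-0.1177 - 0.5537i - 0.5706j + 0.595k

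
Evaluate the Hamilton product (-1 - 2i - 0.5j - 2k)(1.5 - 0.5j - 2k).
-5.75 - 3i - 4.25j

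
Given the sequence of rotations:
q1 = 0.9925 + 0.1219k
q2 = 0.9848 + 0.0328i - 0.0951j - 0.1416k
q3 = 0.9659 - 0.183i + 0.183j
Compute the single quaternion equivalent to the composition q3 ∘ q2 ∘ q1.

q2 · q1 = 0.9947 + 0.021i - 0.0984j - 0.0205k
q3 · q2 · q1 = 0.9826 - 0.1655i + 0.0832j - 0.0056k
0.9826 - 0.1655i + 0.0832j - 0.0056k


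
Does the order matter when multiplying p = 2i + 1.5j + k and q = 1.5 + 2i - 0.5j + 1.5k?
Yes: pq = -4.75 + 5.75i + 1.25j - 2.5k ≠ -4.75 + 0.25i + 3.25j + 5.5k = qp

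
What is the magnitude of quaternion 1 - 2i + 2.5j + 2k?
3.905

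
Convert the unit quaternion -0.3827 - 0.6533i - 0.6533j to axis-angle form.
axis = (-√2/2, -√2/2, 0), θ = 5π/4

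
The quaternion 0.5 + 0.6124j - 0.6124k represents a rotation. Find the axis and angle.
axis = (0, √2/2, -√2/2), θ = 2π/3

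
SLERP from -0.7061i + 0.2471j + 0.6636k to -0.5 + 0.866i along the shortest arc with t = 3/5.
0.3291 - 0.8886i + 0.1115j + 0.2995k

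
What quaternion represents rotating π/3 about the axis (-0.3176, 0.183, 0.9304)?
0.866 - 0.1588i + 0.0915j + 0.4652k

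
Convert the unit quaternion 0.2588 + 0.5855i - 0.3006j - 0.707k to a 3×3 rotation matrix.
[[-0.1804, 0.0139, -0.9835], [-0.7179, -0.6853, 0.122], [-0.6723, 0.7281, 0.1337]]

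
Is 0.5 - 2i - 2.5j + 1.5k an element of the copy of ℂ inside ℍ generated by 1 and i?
No. The quaternion 0.5 - 2i - 2.5j + 1.5k has j-coefficient y = -2.5 and k-coefficient z = 1.5, not both zero, so it does not lie in the complex subalgebra spanned by 1 and i.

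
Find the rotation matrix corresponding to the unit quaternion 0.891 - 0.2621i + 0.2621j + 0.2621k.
[[0.7252, -0.6045, 0.3297], [0.3297, 0.7252, 0.6045], [-0.6045, -0.3297, 0.7252]]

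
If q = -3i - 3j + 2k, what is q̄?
3i + 3j - 2k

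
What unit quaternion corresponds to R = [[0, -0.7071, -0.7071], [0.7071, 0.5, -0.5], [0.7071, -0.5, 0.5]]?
0.7071 - 0.5j + 0.5k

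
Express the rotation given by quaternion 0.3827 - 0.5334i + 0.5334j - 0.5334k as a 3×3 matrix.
[[-0.1381, -0.1608, 0.9773], [-0.9773, -0.1381, -0.1608], [0.1608, -0.9773, -0.1381]]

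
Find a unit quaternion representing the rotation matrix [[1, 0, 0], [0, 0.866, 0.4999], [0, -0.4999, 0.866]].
0.9659 - 0.2588i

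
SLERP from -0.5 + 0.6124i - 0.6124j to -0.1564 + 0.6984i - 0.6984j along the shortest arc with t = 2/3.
-0.2756 + 0.6797i - 0.6797j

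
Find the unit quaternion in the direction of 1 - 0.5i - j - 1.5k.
0.4714 - 0.2357i - 0.4714j - 0.7071k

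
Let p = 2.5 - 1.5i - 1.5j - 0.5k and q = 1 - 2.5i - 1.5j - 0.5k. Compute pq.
-3.75 - 7.75i - 4.75j - 3.25k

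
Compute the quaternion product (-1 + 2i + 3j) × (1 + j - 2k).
-4 - 4i + 6j + 4k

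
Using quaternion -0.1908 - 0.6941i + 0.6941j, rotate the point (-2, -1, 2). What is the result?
(0.361, 1.361, -2.649)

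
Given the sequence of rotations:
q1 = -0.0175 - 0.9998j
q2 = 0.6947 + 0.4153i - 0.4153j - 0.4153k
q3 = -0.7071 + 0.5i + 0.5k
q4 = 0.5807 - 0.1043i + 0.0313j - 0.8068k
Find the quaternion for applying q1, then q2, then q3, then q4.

q2 · q1 = -0.4274 - 0.4225i - 0.6873j - 0.4079k
q3 · q2 · q1 = 0.7174 + 0.4287i + 0.4787j - 0.2689k
q4 · q3 · q2 · q1 = 0.2294 + 0.5519i - 0.0735j - 0.7983k
0.2294 + 0.5519i - 0.0735j - 0.7983k


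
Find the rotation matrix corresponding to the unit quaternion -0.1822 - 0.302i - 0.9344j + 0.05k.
[[-0.7512, 0.5826, 0.3103], [0.5462, 0.8126, -0.2035], [-0.3707, 0.0166, -0.9286]]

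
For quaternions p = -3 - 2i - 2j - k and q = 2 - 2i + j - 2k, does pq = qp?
No: pq = -10 + 7i - 9j - 2k ≠ -10 - 3i - 5j + 10k = qp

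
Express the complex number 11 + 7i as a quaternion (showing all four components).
11 + 7i + 0j + 0k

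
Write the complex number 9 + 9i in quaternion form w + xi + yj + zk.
9 + 9i + 0j + 0k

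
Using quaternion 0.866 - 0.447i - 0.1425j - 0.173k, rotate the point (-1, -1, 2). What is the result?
(-1.511, 1.279, 1.443)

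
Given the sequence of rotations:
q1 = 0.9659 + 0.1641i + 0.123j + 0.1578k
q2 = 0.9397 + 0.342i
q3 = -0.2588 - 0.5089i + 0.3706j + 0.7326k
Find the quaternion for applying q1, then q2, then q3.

q2 · q1 = 0.8515 + 0.4845i + 0.0616j + 0.1904k
q3 · q2 · q1 = -0.1361 - 0.5333i + 0.7515j + 0.3636k
-0.1361 - 0.5333i + 0.7515j + 0.3636k


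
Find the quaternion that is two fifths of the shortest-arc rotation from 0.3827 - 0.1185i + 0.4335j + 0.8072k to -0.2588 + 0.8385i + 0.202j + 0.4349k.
0.1469 + 0.3503i + 0.4248j + 0.8217k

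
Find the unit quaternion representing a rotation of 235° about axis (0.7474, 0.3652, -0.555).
-0.4617 + 0.663i + 0.3239j - 0.4923k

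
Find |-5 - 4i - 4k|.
√57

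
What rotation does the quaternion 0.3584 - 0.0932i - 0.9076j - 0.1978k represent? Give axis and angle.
axis = (-0.0998, -0.9722, -0.2119), θ = 138°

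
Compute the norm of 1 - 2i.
√5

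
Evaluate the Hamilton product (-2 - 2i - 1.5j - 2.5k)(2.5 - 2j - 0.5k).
-9.25 - 9.25i - 0.75j - 1.25k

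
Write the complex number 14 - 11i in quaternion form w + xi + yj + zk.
14 - 11i + 0j + 0k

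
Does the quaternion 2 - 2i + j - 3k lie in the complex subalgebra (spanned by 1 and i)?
No. The quaternion 2 - 2i + j - 3k has j-coefficient y = 1 and k-coefficient z = -3, not both zero, so it does not lie in the complex subalgebra spanned by 1 and i.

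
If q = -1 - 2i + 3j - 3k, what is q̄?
-1 + 2i - 3j + 3k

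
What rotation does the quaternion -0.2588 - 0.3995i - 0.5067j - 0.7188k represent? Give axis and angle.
axis = (-0.4136, -0.5246, -0.7442), θ = 7π/6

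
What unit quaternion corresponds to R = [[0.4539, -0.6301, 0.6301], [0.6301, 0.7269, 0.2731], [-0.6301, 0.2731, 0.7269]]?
0.8526 + 0.3695j + 0.3695k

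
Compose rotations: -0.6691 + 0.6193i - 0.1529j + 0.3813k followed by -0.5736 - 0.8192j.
0.2585 - 0.6676i + 0.6358j + 0.2886k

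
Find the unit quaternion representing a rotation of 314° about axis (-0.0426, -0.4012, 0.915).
-0.9205 - 0.0166i - 0.1568j + 0.3575k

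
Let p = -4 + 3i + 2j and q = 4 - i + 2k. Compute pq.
-13 + 20i + 2j - 6k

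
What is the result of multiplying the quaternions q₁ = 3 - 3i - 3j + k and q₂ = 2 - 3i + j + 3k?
-3 - 25i + 3j - k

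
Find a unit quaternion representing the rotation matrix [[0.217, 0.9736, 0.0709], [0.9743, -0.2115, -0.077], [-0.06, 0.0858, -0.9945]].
0.0523 + 0.7783i + 0.6257j + 0.0035k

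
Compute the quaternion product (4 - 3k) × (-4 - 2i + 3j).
-16 + i + 18j + 12k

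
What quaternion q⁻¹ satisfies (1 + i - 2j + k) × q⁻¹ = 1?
0.1429 - 0.1429i + 0.2857j - 0.1429k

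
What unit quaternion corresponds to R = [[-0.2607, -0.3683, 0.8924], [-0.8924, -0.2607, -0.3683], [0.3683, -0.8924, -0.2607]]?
-0.2334 + 0.5614i - 0.5614j + 0.5614k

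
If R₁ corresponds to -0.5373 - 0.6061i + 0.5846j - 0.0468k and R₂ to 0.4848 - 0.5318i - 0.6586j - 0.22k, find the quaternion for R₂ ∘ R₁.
-0.2081 + 0.1513i + 0.7457j - 0.6146k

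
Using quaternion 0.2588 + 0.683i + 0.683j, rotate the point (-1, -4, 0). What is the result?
(-3.799, -1.201, -1.061)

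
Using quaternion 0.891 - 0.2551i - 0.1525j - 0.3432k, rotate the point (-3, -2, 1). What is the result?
(-3.629, 0.892, 0.183)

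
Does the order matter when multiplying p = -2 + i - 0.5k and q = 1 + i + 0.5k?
Yes: pq = -2.75 - i - j - 1.5k ≠ -2.75 - i + j - 1.5k = qp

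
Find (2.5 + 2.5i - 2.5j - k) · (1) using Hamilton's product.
2.5 + 2.5i - 2.5j - k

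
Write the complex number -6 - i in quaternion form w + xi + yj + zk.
-6 - i + 0j + 0k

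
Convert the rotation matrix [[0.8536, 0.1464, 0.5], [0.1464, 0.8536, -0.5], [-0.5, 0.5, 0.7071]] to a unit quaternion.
0.9239 + 0.2706i + 0.2706j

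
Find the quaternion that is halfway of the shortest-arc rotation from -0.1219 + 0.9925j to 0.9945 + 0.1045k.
-0.7455 + 0.6628j - 0.0698k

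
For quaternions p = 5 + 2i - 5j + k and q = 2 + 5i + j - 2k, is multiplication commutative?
No: pq = 7 + 38i + 4j + 19k ≠ 7 + 20i - 14j - 35k = qp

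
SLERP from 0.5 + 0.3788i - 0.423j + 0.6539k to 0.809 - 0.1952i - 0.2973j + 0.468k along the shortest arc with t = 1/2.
0.6972 + 0.0978i - 0.3837j + 0.5976k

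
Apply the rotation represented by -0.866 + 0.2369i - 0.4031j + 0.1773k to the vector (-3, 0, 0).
(-1.836, 1.494, 1.842)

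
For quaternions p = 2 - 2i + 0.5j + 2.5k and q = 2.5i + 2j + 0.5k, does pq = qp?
No: pq = 2.75 + 0.25i + 11.25j - 4.25k ≠ 2.75 + 9.75i - 3.25j + 6.25k = qp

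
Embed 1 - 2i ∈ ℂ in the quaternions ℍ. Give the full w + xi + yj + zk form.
1 - 2i + 0j + 0k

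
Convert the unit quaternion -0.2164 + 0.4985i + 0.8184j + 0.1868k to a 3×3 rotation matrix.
[[-0.4093, 0.8968, -0.168], [0.7351, 0.4332, 0.5215], [0.5404, 0.09, -0.8366]]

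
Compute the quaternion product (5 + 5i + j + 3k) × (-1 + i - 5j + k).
-8 + 16i - 28j - 24k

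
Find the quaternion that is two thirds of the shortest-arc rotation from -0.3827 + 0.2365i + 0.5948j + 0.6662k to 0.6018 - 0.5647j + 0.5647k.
-0.6606 + 0.1069i + 0.7264j - 0.1564k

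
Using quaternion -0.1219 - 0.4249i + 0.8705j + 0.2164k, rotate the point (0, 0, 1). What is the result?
(-0.396, 0.273, -0.877)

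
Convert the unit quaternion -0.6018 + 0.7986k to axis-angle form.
axis = (0, 0, 1), θ = 254°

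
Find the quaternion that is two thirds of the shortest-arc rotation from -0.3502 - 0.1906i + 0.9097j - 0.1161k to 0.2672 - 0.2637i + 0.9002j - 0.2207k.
0.061 - 0.2504i + 0.9465j - 0.1941k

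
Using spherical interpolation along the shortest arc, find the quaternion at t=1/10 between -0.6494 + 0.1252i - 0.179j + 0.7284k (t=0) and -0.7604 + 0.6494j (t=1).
-0.7106 + 0.1183i - 0.0863j + 0.6882k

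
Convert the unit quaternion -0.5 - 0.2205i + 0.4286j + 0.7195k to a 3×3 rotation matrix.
[[-0.4028, 0.5305, -0.7459], [-0.9085, -0.1326, 0.3963], [0.1113, 0.8373, 0.5354]]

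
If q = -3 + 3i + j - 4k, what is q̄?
-3 - 3i - j + 4k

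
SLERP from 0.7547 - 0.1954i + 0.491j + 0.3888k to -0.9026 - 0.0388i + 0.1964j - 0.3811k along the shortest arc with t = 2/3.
0.9102 - 0.0437i + 0.0403j + 0.4098k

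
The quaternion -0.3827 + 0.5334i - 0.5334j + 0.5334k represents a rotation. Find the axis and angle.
axis = (√3/3, -√3/3, √3/3), θ = 5π/4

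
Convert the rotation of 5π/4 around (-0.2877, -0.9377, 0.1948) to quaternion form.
-0.3827 - 0.2658i - 0.8663j + 0.18k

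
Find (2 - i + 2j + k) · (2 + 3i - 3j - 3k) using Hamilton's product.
16 + i - 2j - 7k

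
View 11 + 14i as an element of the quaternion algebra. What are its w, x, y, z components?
11 + 14i + 0j + 0k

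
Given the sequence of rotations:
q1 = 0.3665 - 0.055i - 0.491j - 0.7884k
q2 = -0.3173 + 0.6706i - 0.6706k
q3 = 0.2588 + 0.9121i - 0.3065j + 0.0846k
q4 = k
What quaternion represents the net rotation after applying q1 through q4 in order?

q2 · q1 = -0.6081 - 0.066i + 0.7214j - 0.3249k
q3 · q2 · q1 = 0.1514 - 0.5332i + 0.6638j + 0.5022k
q4 · q3 · q2 · q1 = -0.5022 - 0.6638i - 0.5332j + 0.1514k
-0.5022 - 0.6638i - 0.5332j + 0.1514k


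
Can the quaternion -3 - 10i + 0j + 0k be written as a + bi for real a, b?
Yes. The quaternion -3 - 10i has j- and k-coefficients y = z = 0, so it lies in the complex subalgebra spanned by 1 and i.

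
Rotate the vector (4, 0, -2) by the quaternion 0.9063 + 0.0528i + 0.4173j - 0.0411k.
(1.089, 0.138, -4.335)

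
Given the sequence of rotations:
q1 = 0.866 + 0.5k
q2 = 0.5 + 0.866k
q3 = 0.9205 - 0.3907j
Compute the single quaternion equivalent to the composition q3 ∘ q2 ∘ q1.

q2 · q1 = k
q3 · q2 · q1 = -0.3907i + 0.9205k
-0.3907i + 0.9205k


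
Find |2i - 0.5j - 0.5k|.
2.121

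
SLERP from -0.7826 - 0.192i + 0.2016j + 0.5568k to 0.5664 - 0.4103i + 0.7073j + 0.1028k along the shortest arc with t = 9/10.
-0.6587 + 0.3694i - 0.6552j - 0.0203k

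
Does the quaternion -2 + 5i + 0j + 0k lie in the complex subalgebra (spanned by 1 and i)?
Yes. The quaternion -2 + 5i has j- and k-coefficients y = z = 0, so it lies in the complex subalgebra spanned by 1 and i.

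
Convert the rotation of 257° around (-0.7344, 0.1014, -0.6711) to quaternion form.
-0.6225 - 0.5747i + 0.0794j - 0.5252k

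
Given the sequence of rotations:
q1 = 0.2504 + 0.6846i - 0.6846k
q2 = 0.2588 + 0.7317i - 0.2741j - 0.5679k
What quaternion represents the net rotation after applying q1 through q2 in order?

q2 · q1 = -0.8249 + 0.548i + 0.0435j - 0.1317k
-0.8249 + 0.548i + 0.0435j - 0.1317k


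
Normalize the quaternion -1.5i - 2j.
-0.6i - 0.8j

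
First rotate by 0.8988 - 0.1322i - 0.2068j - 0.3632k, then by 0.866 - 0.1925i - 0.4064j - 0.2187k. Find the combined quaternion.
0.5894 - 0.1851i - 0.5854j - 0.525k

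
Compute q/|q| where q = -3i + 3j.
-0.7071i + 0.7071j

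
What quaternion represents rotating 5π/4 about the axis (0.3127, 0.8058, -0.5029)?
-0.3827 + 0.2889i + 0.7445j - 0.4646k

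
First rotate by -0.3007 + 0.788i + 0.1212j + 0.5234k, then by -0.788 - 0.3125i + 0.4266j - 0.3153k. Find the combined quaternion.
0.5965 - 0.2655i - 0.3087j - 0.6917k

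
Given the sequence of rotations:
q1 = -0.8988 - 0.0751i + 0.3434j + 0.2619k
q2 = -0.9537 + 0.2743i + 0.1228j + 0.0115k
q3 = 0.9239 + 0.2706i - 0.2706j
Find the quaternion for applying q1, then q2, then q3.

q2 · q1 = 0.8326 - 0.1467i - 0.5106j - 0.1567k
q3 · q2 · q1 = 0.6708 + 0.1322i - 0.6546j - 0.3226k
0.6708 + 0.1322i - 0.6546j - 0.3226k


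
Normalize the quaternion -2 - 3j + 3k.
-0.4264 - 0.6396j + 0.6396k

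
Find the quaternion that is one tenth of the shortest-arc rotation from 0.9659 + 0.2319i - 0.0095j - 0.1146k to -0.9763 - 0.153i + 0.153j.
0.9687 + 0.2244i - 0.024j - 0.1033k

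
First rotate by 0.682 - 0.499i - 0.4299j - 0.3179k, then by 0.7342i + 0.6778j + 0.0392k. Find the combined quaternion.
0.6702 + 0.3021i + 0.6761j + 0.0493k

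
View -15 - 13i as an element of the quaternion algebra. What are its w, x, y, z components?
-15 - 13i + 0j + 0k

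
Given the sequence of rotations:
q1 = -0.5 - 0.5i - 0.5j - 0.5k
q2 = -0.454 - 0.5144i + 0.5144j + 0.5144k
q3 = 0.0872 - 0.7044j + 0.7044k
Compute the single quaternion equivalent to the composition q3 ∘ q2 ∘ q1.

q2 · q1 = 0.4842 + 0.4842i - 0.5446j + 0.4842k
q3 · q2 · q1 = -0.6825 + 0.0848i - 0.0475j + 0.7244k
-0.6825 + 0.0848i - 0.0475j + 0.7244k


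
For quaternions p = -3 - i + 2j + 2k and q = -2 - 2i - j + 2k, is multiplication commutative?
No: pq = 2 + 14i - 3j - 5k ≠ 2 + 2i + j - 15k = qp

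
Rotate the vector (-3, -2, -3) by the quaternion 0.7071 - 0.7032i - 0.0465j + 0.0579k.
(-2.492, -3.418, 2.027)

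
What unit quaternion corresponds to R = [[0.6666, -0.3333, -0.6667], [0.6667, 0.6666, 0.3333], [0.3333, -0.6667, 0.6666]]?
0.866 - 0.2887i - 0.2887j + 0.2887k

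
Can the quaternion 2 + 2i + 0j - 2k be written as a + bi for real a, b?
No. The quaternion 2 + 2i - 2k has j-coefficient y = 0 and k-coefficient z = -2, not both zero, so it does not lie in the complex subalgebra spanned by 1 and i.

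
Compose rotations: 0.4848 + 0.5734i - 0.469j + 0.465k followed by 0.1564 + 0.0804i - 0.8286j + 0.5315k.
-0.606 - 0.0074i - 0.2077j + 0.7678k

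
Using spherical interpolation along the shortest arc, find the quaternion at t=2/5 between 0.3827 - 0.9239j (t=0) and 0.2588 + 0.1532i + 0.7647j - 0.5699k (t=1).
0.1352 - 0.0692i - 0.9543j + 0.2575k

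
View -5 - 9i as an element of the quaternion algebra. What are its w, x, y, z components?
-5 - 9i + 0j + 0k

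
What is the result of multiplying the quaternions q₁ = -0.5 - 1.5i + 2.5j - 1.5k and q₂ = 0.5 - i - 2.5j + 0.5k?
5.25 - 2.75i + 4.75j + 5.25k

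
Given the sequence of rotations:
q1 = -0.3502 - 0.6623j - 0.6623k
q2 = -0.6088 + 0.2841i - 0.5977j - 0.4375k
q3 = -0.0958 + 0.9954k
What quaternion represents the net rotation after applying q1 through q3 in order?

q2 · q1 = -0.4724 + 0.0066i + 0.8007j + 0.3683k
q3 · q2 · q1 = -0.3213 - 0.7976i - 0.0701j - 0.5055k
-0.3213 - 0.7976i - 0.0701j - 0.5055k


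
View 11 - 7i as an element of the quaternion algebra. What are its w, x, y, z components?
11 - 7i + 0j + 0k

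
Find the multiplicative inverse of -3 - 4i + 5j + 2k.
-0.0556 + 0.0741i - 0.0926j - 0.037k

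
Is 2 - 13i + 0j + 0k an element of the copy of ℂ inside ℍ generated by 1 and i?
Yes. The quaternion 2 - 13i has j- and k-coefficients y = z = 0, so it lies in the complex subalgebra spanned by 1 and i.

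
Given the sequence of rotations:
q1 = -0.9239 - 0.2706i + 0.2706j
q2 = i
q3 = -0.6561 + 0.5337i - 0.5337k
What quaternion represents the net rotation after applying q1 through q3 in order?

q2 · q1 = 0.2706 - 0.9239i + 0.2706k
q3 · q2 · q1 = 0.46 + 0.7506i + 0.3487j - 0.322k
0.46 + 0.7506i + 0.3487j - 0.322k


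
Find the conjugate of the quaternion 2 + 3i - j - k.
2 - 3i + j + k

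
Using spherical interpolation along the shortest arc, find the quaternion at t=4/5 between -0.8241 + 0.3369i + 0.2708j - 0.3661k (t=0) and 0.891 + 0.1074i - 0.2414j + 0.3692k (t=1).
-0.8922 - 0.0173i + 0.2515j - 0.3748k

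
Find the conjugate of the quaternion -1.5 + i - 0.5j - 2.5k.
-1.5 - i + 0.5j + 2.5k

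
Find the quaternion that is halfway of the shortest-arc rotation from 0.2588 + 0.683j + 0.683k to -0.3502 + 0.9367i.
0.4123 - 0.6342i + 0.4625j + 0.4625k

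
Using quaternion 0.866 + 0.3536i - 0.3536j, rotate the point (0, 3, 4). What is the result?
(-3.2, -0.2, 3.837)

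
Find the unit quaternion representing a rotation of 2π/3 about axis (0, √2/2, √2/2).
0.5 + 0.6124j + 0.6124k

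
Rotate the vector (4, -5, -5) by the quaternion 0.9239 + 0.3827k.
(6.364, -0.707, -5)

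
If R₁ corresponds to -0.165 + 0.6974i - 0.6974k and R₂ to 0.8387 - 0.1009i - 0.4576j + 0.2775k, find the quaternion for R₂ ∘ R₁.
0.1255 + 0.9207i + 0.1987j - 0.3116k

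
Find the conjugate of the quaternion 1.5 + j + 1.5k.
1.5 - j - 1.5k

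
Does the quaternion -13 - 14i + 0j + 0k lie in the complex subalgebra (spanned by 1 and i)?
Yes. The quaternion -13 - 14i has j- and k-coefficients y = z = 0, so it lies in the complex subalgebra spanned by 1 and i.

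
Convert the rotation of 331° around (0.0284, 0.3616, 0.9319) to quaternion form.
-0.9681 + 0.0071i + 0.0905j + 0.2333k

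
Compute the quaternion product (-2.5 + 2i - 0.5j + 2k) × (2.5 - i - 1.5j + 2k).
-9 + 9.5i - 3.5j - 3.5k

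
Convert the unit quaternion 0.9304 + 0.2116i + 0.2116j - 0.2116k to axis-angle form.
axis = (√3/3, √3/3, -√3/3), θ = 43°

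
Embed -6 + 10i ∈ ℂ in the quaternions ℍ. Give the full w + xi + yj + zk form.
-6 + 10i + 0j + 0k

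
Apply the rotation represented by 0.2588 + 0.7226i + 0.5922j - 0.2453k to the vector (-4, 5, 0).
(4.201, -3.739, 3.062)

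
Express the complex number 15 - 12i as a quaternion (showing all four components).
15 - 12i + 0j + 0k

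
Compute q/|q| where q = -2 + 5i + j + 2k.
-0.343 + 0.8575i + 0.1715j + 0.343k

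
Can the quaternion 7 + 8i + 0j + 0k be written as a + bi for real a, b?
Yes. The quaternion 7 + 8i has j- and k-coefficients y = z = 0, so it lies in the complex subalgebra spanned by 1 and i.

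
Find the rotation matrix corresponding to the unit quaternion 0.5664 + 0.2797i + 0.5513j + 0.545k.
[[-0.2019, -0.309, 0.9294], [0.9258, 0.2495, 0.2841], [-0.3196, 0.9178, 0.2357]]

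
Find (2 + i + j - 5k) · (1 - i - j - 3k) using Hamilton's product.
-11 - 9i + 7j - 11k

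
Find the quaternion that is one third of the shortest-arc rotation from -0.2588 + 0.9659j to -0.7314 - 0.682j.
0.0988 + 0.9951j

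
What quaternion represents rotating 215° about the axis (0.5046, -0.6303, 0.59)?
-0.3007 + 0.4812i - 0.6011j + 0.5627k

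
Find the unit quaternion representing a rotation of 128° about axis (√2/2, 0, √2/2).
0.4384 + 0.6355i + 0.6355k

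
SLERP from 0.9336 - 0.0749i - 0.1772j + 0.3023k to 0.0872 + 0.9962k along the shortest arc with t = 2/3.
0.4535 - 0.031i - 0.0734j + 0.8877k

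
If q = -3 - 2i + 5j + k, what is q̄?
-3 + 2i - 5j - k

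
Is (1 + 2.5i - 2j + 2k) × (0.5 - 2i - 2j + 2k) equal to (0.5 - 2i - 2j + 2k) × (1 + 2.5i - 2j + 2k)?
No: pq = -2.5 - 0.75i - 12j - 6k ≠ -2.5 - 0.75i + 6j + 12k = qp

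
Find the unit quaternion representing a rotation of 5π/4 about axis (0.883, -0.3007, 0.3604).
-0.3827 + 0.8158i - 0.2778j + 0.333k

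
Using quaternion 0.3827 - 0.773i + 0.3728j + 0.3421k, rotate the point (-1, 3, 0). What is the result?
(-3.003, -0.973, -0.196)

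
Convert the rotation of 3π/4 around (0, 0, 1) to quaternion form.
0.3827 + 0.9239k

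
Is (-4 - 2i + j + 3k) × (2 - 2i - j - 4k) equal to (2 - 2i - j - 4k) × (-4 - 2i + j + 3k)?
No: pq = 1 + 3i - 8j + 26k ≠ 1 + 5i + 20j + 18k = qp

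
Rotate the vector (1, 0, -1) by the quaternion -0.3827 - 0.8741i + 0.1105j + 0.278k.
(1.392, 0.202, 0.151)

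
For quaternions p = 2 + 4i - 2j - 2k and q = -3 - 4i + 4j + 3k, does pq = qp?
No: pq = 24 - 18i + 10j + 20k ≠ 24 - 22i + 18j + 4k = qp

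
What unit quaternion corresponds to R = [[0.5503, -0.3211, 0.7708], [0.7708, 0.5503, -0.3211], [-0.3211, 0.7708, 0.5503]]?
0.8141 + 0.3353i + 0.3353j + 0.3353k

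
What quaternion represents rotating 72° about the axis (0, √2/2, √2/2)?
0.809 + 0.4156j + 0.4156k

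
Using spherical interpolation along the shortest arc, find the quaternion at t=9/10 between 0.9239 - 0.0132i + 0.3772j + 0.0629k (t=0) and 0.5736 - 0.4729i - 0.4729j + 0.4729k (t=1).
0.6587 - 0.4481i - 0.3985j + 0.4544k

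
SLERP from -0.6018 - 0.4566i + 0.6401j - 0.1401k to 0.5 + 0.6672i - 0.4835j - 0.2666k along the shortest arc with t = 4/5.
-0.5314 - 0.637i + 0.526j + 0.1874k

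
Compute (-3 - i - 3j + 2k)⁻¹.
-0.1304 + 0.0435i + 0.1304j - 0.087k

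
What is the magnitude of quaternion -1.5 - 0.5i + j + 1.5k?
2.398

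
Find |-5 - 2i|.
√29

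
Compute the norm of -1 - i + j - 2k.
√7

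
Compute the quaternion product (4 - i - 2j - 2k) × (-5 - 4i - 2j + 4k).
-20 - 23i + 14j + 20k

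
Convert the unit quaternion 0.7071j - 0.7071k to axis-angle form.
axis = (0, √2/2, -√2/2), θ = π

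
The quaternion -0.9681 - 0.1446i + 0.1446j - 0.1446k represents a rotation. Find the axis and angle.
axis = (-√3/3, √3/3, -√3/3), θ = 331°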